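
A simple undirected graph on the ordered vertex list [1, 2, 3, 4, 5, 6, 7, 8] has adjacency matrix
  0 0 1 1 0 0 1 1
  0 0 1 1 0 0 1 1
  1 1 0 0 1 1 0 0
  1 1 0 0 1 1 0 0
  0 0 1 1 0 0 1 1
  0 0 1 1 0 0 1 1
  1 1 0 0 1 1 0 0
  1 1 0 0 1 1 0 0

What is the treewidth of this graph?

4

A width-4 tree decomposition is:
Bags: B1 = {3, 4, 6, 7, 8}  B2 = {1, 3, 4, 7, 8}  B3 = {2, 3, 4, 7, 8}  B4 = {3, 4, 5, 7, 8}
Tree: B1–B2, B2–B3, B3–B4
The largest bag has 5 vertices, giving width 4; this decomposition certifies tw(G) ≤ 4. For the lower bound: the 5 vertex sets {3,6}, {1,7}, {2,8}, {4}, {5} are disjoint, each induces a connected subgraph, and every pair is joined by at least one edge of G. Contracting each set to a single vertex therefore yields K_{5} as a minor, and since treewidth is minor-monotone, tw(G) ≥ tw(K_{5}) = 4. Combining the bounds, tw(G) = 4.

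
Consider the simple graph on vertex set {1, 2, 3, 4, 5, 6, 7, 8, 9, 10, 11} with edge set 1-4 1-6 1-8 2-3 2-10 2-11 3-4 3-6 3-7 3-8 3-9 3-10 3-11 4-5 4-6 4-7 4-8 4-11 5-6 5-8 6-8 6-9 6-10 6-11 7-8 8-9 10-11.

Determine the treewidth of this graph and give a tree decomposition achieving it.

Every bag has size at most 4, so the width is 4 − 1 = 3 and tw(G) ≤ 3. On the other hand G contains the 4-clique {1, 4, 6, 8}. A clique must lie in a single bag of any decomposition, so no decomposition can have width below 3. Combining the bounds, tw(G) = 3.

Treewidth 3.
One optimal decomposition is:
Bags: B1 = {3, 4, 6, 11}  B2 = {3, 4, 6, 8}  B3 = {3, 4, 7, 8}  B4 = {4, 5, 6, 8}  B5 = {3, 6, 8, 9}  B6 = {1, 4, 6, 8}  B7 = {3, 6, 10, 11}  B8 = {2, 3, 10, 11}
Tree: B1–B2, B2–B3, B2–B4, B2–B5, B4–B6, B1–B7, B7–B8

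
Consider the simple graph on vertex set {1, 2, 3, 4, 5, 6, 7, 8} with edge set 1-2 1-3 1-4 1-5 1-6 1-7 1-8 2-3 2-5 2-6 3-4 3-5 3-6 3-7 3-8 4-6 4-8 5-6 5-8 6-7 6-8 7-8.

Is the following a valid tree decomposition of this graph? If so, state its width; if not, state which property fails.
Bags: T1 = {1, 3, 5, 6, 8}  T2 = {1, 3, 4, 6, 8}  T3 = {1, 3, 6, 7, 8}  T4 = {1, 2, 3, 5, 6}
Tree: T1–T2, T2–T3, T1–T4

Yes; width 4.

Vertex coverage: the bags together contain {1, 2, 3, 4, 5, 6, 7, 8}, the full vertex set. Edge coverage: each edge of G has both endpoints in at least one bag. Running intersection: for every vertex, the bags containing it form a connected subtree. All three properties hold, so this is a valid tree decomposition of width max|bag| − 1 = 4, and hence tw(G) ≤ 4.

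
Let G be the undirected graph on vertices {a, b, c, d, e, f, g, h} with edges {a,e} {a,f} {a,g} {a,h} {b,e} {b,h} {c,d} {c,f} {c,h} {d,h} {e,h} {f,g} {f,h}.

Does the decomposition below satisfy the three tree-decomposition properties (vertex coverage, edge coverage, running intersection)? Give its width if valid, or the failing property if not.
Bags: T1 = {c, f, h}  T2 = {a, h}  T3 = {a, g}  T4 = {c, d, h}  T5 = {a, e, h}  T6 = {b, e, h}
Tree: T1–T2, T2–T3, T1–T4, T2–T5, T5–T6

No — edge (f,a) lies in no bag.

A tree decomposition must satisfy three properties: every vertex lies in some bag; for every edge, both endpoints lie together in some bag; and for every vertex, the bags containing it form a connected subtree. Here edge (f,a) lies in no bag, so the decomposition is invalid.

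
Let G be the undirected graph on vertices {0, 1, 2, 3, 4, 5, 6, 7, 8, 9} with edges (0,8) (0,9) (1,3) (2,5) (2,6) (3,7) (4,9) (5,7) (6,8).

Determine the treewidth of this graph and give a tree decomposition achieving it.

Every bag has size at most 2, so the width is 2 − 1 = 1 and tw(G) ≤ 1. G has an edge, so its treewidth is at least 1. The upper and lower bounds meet at 1, so that is the treewidth.

Treewidth 1.
One such decomposition:
Bags: B1 = {4, 9}  B2 = {0, 9}  B3 = {0, 8}  B4 = {6, 8}  B5 = {2, 6}  B6 = {2, 5}  B7 = {5, 7}  B8 = {3, 7}  B9 = {1, 3}
Tree: B1–B2, B2–B3, B3–B4, B4–B5, B5–B6, B6–B7, B7–B8, B8–B9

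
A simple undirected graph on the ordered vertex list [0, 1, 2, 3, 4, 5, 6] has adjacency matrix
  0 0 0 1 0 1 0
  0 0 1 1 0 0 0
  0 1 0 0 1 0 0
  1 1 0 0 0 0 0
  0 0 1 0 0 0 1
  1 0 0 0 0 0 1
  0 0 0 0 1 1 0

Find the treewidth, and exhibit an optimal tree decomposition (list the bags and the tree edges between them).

Treewidth 2.
One optimal decomposition is:
Bags: B1 = {0, 3, 5}  B2 = {1, 3, 5}  B3 = {1, 2, 5}  B4 = {2, 4, 5}  B5 = {4, 5, 6}
Tree: B1–B2, B2–B3, B3–B4, B4–B5

Each bag holds 3 vertices, so the decomposition has width 2, which upper-bounds the treewidth. For the lower bound, G contains the cycle 5–0–3–1–2–4–6–5, so G is not a forest; only forests have treewidth ≤ 1, hence tw(G) ≥ 2. Combining the bounds, tw(G) = 2.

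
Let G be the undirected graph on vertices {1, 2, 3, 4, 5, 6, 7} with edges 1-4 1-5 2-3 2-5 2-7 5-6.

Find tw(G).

1

A width-1 tree decomposition is:
Bags: B1 = {2, 5}  B2 = {1, 5}  B3 = {1, 4}  B4 = {5, 6}  B5 = {2, 7}  B6 = {2, 3}
Tree: B1–B2, B2–B3, B2–B4, B1–B5, B5–B6
Every bag has size at most 2, so the width is 2 − 1 = 1 and tw(G) ≤ 1. Since G has at least one edge (e.g. 5–2), it is not an edgeless graph, so tw(G) ≥ 1. Hence tw(G) = 1 exactly.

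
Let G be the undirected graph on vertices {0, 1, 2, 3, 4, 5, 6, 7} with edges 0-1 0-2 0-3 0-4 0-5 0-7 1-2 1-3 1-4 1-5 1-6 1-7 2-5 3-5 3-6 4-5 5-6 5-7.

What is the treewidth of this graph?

A width-3 tree decomposition is:
Bags: B1 = {0, 1, 3, 5}  B2 = {0, 1, 5, 7}  B3 = {1, 3, 5, 6}  B4 = {0, 1, 2, 5}  B5 = {0, 1, 4, 5}
Tree: B1–B2, B1–B3, B2–B4, B1–B5
The largest bag has 4 vertices, giving width 3; this decomposition certifies tw(G) ≤ 3. Conversely, {0, 1, 2, 5} is a clique of size 4, and the vertices of any clique must share a bag in every tree decomposition; so some bag has ≥ 4 vertices and tw(G) ≥ 3. Combining the bounds, tw(G) = 3.

3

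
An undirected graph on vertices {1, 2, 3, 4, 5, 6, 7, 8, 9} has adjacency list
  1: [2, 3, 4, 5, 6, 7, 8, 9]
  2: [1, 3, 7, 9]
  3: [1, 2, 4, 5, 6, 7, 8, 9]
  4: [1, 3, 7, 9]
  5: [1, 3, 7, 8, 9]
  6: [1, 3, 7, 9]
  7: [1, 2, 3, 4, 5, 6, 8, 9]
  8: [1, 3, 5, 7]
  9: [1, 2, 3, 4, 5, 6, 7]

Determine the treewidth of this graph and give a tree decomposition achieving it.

The largest bag has 5 vertices, giving width 4; this decomposition certifies tw(G) ≤ 4. For the lower bound, the 5 vertices {1, 3, 5, 7, 8} are pairwise adjacent, and any tree decomposition puts a clique entirely inside one bag — forcing width ≥ 4. Hence tw(G) = 4 exactly.

Treewidth 4.
One optimal decomposition is:
Bags: B1 = {1, 2, 3, 7, 9}  B2 = {1, 3, 6, 7, 9}  B3 = {1, 3, 5, 7, 9}  B4 = {1, 3, 4, 7, 9}  B5 = {1, 3, 5, 7, 8}
Tree: B1–B2, B2–B3, B3–B4, B3–B5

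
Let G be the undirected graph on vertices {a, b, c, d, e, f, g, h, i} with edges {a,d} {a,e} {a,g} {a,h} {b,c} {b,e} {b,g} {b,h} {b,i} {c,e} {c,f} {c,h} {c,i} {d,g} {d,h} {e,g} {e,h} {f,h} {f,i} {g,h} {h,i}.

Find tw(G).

3

A width-3 tree decomposition is:
Bags: B1 = {a, e, g, h}  B2 = {b, e, g, h}  B3 = {b, c, e, h}  B4 = {b, c, h, i}  B5 = {c, f, h, i}  B6 = {a, d, g, h}
Tree: B1–B2, B2–B3, B3–B4, B4–B5, B1–B6
Each bag holds 4 vertices, so the decomposition has width 3, which upper-bounds the treewidth. On the other hand G contains the 4-clique {a, d, g, h}. A clique must lie in a single bag of any decomposition, so no decomposition can have width below 3. Combining the bounds, tw(G) = 3.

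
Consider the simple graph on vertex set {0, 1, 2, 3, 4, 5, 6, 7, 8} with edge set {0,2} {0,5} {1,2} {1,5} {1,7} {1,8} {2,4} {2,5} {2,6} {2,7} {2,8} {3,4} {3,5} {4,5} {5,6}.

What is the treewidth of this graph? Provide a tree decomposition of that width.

Treewidth 2.
One such decomposition:
Bags: B1 = {2, 4, 5}  B2 = {3, 4, 5}  B3 = {1, 2, 5}  B4 = {0, 2, 5}  B5 = {1, 2, 8}  B6 = {1, 2, 7}  B7 = {2, 5, 6}
Tree: B1–B2, B1–B3, B3–B4, B3–B5, B5–B6, B3–B7

The largest bag has 3 vertices, giving width 2; this decomposition certifies tw(G) ≤ 2. For the lower bound, the 3 vertices {1, 2, 8} are pairwise adjacent, and any tree decomposition puts a clique entirely inside one bag — forcing width ≥ 2. Therefore the treewidth is 2.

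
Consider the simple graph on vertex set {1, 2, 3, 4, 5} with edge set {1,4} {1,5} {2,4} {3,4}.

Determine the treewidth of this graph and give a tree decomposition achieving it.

Every bag has size at most 2, so the width is 2 − 1 = 1 and tw(G) ≤ 1. Since G has at least one edge (e.g. 2–4), it is not an edgeless graph, so tw(G) ≥ 1. The upper and lower bounds meet at 1, so that is the treewidth.

Treewidth 1.
One such decomposition:
Bags: B1 = {2, 4}  B2 = {3, 4}  B3 = {1, 4}  B4 = {1, 5}
Tree: B1–B2, B2–B3, B3–B4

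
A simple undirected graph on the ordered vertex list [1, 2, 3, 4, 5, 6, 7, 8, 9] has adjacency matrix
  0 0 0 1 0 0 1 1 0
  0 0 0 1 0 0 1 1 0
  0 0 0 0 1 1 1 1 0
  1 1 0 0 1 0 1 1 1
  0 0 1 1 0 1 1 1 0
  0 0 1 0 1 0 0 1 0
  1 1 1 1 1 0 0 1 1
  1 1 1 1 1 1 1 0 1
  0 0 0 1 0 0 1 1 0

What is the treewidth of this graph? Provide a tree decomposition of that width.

Treewidth 3.
Bags: B1 = {4, 7, 8, 9}  B2 = {1, 4, 7, 8}  B3 = {4, 5, 7, 8}  B4 = {3, 5, 7, 8}  B5 = {3, 5, 6, 8}  B6 = {2, 4, 7, 8}
Tree: B1–B2, B1–B3, B3–B4, B4–B5, B1–B6

The largest bag has 4 vertices, giving width 3; this decomposition certifies tw(G) ≤ 3. For the lower bound, the 4 vertices {3, 5, 6, 8} are pairwise adjacent, and any tree decomposition puts a clique entirely inside one bag — forcing width ≥ 3. The upper and lower bounds meet at 3, so that is the treewidth.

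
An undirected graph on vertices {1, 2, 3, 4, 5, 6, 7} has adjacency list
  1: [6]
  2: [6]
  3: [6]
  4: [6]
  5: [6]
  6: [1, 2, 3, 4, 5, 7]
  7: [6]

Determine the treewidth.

A width-1 tree decomposition is:
Bags: B1 = {1, 6}  B2 = {5, 6}  B3 = {3, 6}  B4 = {6, 7}  B5 = {2, 6}  B6 = {4, 6}
Tree: B1–B2, B2–B3, B1–B4, B2–B5, B4–B6
Every bag has size at most 2, so the width is 2 − 1 = 1 and tw(G) ≤ 1. Any graph with an edge has treewidth ≥ 1, and G has the edge 6–1. Hence tw(G) = 1 exactly.

1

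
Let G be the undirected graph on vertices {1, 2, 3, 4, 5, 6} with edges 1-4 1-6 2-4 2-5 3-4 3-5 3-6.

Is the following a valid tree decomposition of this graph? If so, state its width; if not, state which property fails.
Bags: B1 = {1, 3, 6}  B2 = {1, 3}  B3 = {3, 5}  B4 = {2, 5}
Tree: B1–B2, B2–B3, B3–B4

No — vertex 4 appears in no bag.

A tree decomposition must satisfy three properties: every vertex lies in some bag; for every edge, both endpoints lie together in some bag; and for every vertex, the bags containing it form a connected subtree. Here vertex 4 appears in no bag, so the decomposition is invalid.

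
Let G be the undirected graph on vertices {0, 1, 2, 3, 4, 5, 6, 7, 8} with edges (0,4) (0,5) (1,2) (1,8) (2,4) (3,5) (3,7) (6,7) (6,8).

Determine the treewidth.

A width-2 tree decomposition is:
Bags: B1 = {0, 2, 4}  B2 = {0, 1, 2}  B3 = {0, 1, 8}  B4 = {0, 6, 8}  B5 = {0, 6, 7}  B6 = {0, 3, 7}  B7 = {0, 3, 5}
Tree: B1–B2, B2–B3, B3–B4, B4–B5, B5–B6, B6–B7
Every bag has size at most 3, so the width is 3 − 1 = 2 and tw(G) ≤ 2. The edges 0–4–2–1–8–6–7–3–5–0 form a cycle, so G is not a tree and its treewidth is at least 2. Combining the bounds, tw(G) = 2.

2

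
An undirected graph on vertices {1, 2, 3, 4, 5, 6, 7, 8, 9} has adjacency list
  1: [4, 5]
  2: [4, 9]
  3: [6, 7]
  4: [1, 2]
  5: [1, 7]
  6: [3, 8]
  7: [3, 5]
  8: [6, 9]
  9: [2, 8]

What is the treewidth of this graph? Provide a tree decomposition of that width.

Treewidth 2.
One optimal decomposition is:
Bags: B1 = {2, 4, 9}  B2 = {4, 8, 9}  B3 = {4, 6, 8}  B4 = {3, 4, 6}  B5 = {3, 4, 7}  B6 = {4, 5, 7}  B7 = {1, 4, 5}
Tree: B1–B2, B2–B3, B3–B4, B4–B5, B5–B6, B6–B7

Every bag has size at most 3, so the width is 3 − 1 = 2 and tw(G) ≤ 2. The edges 4–2–9–8–6–3–7–5–1–4 form a cycle, so G is not a tree and its treewidth is at least 2. Hence tw(G) = 2 exactly.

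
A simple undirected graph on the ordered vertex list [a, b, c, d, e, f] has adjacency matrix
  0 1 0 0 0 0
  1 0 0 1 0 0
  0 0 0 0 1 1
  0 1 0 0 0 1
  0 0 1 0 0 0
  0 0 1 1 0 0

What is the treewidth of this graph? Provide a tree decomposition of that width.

Treewidth 1.
Bags: B1 = {a, b}  B2 = {b, d}  B3 = {d, f}  B4 = {c, f}  B5 = {c, e}
Tree: B1–B2, B2–B3, B3–B4, B4–B5

Every bag has size at most 2, so the width is 2 − 1 = 1 and tw(G) ≤ 1. G has an edge, so its treewidth is at least 1. The upper and lower bounds meet at 1, so that is the treewidth.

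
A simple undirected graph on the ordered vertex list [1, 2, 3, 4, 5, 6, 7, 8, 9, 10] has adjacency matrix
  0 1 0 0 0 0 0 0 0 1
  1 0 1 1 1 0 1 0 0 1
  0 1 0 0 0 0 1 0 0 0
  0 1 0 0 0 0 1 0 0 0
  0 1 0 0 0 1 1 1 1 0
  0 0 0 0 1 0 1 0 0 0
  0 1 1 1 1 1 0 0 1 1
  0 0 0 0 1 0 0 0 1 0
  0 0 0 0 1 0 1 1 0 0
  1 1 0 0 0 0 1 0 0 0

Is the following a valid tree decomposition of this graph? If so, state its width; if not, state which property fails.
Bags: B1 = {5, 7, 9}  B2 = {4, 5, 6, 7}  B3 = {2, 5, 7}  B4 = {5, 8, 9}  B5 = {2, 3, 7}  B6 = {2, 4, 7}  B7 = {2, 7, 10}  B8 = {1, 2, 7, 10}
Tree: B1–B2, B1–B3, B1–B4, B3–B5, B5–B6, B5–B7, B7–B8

A tree decomposition must satisfy three properties: every vertex lies in some bag; for every edge, both endpoints lie together in some bag; and for every vertex, the bags containing it form a connected subtree. Here bags containing vertex 4 are not connected in the tree, so the decomposition is invalid.

No — bags containing vertex 4 are not connected in the tree.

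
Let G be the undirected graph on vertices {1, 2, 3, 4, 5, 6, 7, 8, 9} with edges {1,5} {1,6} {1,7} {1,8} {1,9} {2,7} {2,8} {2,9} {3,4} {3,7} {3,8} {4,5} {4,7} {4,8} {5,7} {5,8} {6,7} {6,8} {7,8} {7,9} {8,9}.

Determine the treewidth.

A width-3 tree decomposition is:
Bags: B1 = {4, 5, 7, 8}  B2 = {1, 5, 7, 8}  B3 = {3, 4, 7, 8}  B4 = {1, 7, 8, 9}  B5 = {2, 7, 8, 9}  B6 = {1, 6, 7, 8}
Tree: B1–B2, B1–B3, B2–B4, B4–B5, B4–B6
Every bag has size at most 4, so the width is 4 − 1 = 3 and tw(G) ≤ 3. Conversely, {1, 7, 8, 9} is a clique of size 4, and the vertices of any clique must share a bag in every tree decomposition; so some bag has ≥ 4 vertices and tw(G) ≥ 3. Combining the bounds, tw(G) = 3.

3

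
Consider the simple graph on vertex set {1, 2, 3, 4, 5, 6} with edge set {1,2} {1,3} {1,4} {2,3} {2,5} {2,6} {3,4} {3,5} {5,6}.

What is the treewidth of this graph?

A width-2 tree decomposition is:
Bags: B1 = {1, 2, 3}  B2 = {1, 3, 4}  B3 = {2, 3, 5}  B4 = {2, 5, 6}
Tree: B1–B2, B1–B3, B3–B4
Every bag has size at most 3, so the width is 3 − 1 = 2 and tw(G) ≤ 2. For the lower bound, the 3 vertices {1, 2, 3} are pairwise adjacent, and any tree decomposition puts a clique entirely inside one bag — forcing width ≥ 2. Therefore the treewidth is 2.

2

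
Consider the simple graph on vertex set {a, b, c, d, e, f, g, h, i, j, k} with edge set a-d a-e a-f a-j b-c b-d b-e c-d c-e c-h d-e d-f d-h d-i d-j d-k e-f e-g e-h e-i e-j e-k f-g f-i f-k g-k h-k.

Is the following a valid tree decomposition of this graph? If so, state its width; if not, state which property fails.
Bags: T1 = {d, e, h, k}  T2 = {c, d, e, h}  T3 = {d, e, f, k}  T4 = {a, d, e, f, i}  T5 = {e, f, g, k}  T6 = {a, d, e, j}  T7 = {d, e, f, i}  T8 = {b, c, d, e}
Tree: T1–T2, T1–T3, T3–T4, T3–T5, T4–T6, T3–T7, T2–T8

No — bags containing vertex i are not connected in the tree.

A tree decomposition must satisfy three properties: every vertex lies in some bag; for every edge, both endpoints lie together in some bag; and for every vertex, the bags containing it form a connected subtree. Here bags containing vertex i are not connected in the tree, so the decomposition is invalid.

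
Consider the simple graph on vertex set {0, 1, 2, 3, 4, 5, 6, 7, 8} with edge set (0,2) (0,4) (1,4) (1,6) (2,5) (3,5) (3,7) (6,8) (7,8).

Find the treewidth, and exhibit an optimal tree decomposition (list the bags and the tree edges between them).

Every bag has size at most 3, so the width is 3 − 1 = 2 and tw(G) ≤ 2. Since 5–2–0–4–1–6–8–7–3–5 is a cycle in G, G is not acyclic. Forests are exactly the graphs of treewidth ≤ 1, so tw(G) ≥ 2. Combining the bounds, tw(G) = 2.

Treewidth 2.
One such decomposition:
Bags: B1 = {0, 2, 5}  B2 = {0, 4, 5}  B3 = {1, 4, 5}  B4 = {1, 5, 6}  B5 = {5, 6, 8}  B6 = {5, 7, 8}  B7 = {3, 5, 7}
Tree: B1–B2, B2–B3, B3–B4, B4–B5, B5–B6, B6–B7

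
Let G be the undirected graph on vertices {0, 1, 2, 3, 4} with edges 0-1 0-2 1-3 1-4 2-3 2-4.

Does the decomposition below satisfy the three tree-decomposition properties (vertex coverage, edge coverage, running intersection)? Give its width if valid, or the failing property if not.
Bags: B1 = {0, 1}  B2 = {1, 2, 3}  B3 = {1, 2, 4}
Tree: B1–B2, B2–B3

No — edge (2,0) lies in no bag.

A tree decomposition must satisfy three properties: every vertex lies in some bag; for every edge, both endpoints lie together in some bag; and for every vertex, the bags containing it form a connected subtree. Here edge (2,0) lies in no bag, so the decomposition is invalid.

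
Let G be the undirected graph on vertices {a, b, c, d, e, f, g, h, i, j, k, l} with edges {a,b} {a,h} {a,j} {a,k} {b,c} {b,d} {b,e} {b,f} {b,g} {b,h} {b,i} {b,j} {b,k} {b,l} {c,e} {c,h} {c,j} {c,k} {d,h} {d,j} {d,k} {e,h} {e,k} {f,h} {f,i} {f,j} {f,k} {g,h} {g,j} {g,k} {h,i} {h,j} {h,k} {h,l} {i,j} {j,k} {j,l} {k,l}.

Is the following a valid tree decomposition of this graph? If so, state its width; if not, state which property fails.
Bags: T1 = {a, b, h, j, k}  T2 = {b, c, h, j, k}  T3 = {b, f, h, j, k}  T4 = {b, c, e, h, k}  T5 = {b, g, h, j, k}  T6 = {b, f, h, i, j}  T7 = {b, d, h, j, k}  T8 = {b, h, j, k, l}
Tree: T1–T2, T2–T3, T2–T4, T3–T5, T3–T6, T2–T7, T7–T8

Yes; width 4.

Every vertex of G appears in some bag (union = {a, b, c, d, e, f, g, h, i, j, k, l}); every edge is covered by a bag; and for each vertex v the set of bags containing v is connected in the bag tree. The decomposition is therefore valid. The largest bag has 5 vertices, so the width is 4.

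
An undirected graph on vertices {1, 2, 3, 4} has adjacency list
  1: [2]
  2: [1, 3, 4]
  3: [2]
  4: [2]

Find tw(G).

1

A width-1 tree decomposition is:
Bags: B1 = {2, 3}  B2 = {2, 4}  B3 = {1, 2}
Tree: B1–B2, B2–B3
Each bag holds 2 vertices, so the decomposition has width 1, which upper-bounds the treewidth. G has an edge, so its treewidth is at least 1. The upper and lower bounds meet at 1, so that is the treewidth.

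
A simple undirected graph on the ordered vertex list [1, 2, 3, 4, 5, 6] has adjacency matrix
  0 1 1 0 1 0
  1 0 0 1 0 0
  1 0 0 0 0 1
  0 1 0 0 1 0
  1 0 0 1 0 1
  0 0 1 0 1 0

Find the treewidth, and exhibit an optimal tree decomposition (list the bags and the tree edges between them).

Treewidth 2.
Bags: B1 = {1, 3, 6}  B2 = {1, 5, 6}  B3 = {1, 2, 5}  B4 = {2, 4, 5}
Tree: B1–B2, B2–B3, B3–B4

Every bag has size at most 3, so the width is 3 − 1 = 2 and tw(G) ≤ 2. For the lower bound, G contains the cycle 3–6–5–1–3, so G is not a forest; only forests have treewidth ≤ 1, hence tw(G) ≥ 2. Combining the bounds, tw(G) = 2.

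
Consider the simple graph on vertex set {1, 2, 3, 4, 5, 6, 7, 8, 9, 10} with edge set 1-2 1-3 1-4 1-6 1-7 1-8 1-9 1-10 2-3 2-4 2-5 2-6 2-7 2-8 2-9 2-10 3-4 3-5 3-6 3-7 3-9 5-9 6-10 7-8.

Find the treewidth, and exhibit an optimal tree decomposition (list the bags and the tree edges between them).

Treewidth 3.
Bags: B1 = {1, 2, 3, 6}  B2 = {1, 2, 3, 4}  B3 = {1, 2, 3, 9}  B4 = {2, 3, 5, 9}  B5 = {1, 2, 3, 7}  B6 = {1, 2, 6, 10}  B7 = {1, 2, 7, 8}
Tree: B1–B2, B2–B3, B3–B4, B1–B5, B1–B6, B5–B7

The largest bag has 4 vertices, giving width 3; this decomposition certifies tw(G) ≤ 3. For the lower bound, the 4 vertices {1, 2, 7, 8} are pairwise adjacent, and any tree decomposition puts a clique entirely inside one bag — forcing width ≥ 3. Hence tw(G) = 3 exactly.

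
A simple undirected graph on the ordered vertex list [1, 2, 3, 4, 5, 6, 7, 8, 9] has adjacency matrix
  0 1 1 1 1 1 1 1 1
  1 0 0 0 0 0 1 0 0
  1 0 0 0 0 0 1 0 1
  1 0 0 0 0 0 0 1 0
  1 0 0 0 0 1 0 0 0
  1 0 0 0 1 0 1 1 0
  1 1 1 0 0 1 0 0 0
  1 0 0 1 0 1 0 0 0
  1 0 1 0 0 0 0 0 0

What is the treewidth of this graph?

2

A width-2 tree decomposition is:
Bags: B1 = {1, 6, 7}  B2 = {1, 5, 6}  B3 = {1, 6, 8}  B4 = {1, 3, 7}  B5 = {1, 4, 8}  B6 = {1, 3, 9}  B7 = {1, 2, 7}
Tree: B1–B2, B2–B3, B1–B4, B3–B5, B4–B6, B1–B7
Every bag has size at most 3, so the width is 3 − 1 = 2 and tw(G) ≤ 2. Conversely, {1, 2, 7} is a clique of size 3, and the vertices of any clique must share a bag in every tree decomposition; so some bag has ≥ 3 vertices and tw(G) ≥ 2. Combining the bounds, tw(G) = 2.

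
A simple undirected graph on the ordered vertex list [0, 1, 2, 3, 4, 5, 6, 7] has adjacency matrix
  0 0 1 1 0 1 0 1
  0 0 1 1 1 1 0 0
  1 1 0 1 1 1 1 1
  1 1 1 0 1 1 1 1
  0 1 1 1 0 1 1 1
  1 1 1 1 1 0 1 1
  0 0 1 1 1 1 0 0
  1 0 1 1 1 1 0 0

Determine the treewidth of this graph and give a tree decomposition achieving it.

Each bag holds 5 vertices, so the decomposition has width 4, which upper-bounds the treewidth. For the lower bound, the 5 vertices {0, 2, 3, 5, 7} are pairwise adjacent, and any tree decomposition puts a clique entirely inside one bag — forcing width ≥ 4. Therefore the treewidth is 4.

Treewidth 4.
One optimal decomposition is:
Bags: B1 = {2, 3, 4, 5, 6}  B2 = {2, 3, 4, 5, 7}  B3 = {0, 2, 3, 5, 7}  B4 = {1, 2, 3, 4, 5}
Tree: B1–B2, B2–B3, B1–B4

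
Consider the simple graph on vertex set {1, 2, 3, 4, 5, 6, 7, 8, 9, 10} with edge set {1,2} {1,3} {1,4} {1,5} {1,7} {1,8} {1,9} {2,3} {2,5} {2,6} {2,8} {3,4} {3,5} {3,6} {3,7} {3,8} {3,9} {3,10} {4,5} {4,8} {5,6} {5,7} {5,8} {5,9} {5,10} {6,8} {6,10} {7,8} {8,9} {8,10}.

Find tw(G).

A width-4 tree decomposition is:
Bags: B1 = {1, 2, 3, 5, 8}  B2 = {2, 3, 5, 6, 8}  B3 = {1, 3, 5, 8, 9}  B4 = {1, 3, 4, 5, 8}  B5 = {3, 5, 6, 8, 10}  B6 = {1, 3, 5, 7, 8}
Tree: B1–B2, B1–B3, B3–B4, B2–B5, B3–B6
The largest bag has 5 vertices, giving width 4; this decomposition certifies tw(G) ≤ 4. On the other hand G contains the 5-clique {1, 3, 5, 8, 9}. A clique must lie in a single bag of any decomposition, so no decomposition can have width below 4. Therefore the treewidth is 4.

4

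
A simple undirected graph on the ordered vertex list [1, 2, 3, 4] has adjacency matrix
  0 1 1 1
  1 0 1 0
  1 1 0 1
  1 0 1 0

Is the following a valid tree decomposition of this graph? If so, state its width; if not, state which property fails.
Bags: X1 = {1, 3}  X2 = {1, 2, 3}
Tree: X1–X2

A tree decomposition must satisfy three properties: every vertex lies in some bag; for every edge, both endpoints lie together in some bag; and for every vertex, the bags containing it form a connected subtree. Here vertex 4 appears in no bag, so the decomposition is invalid.

No — vertex 4 appears in no bag.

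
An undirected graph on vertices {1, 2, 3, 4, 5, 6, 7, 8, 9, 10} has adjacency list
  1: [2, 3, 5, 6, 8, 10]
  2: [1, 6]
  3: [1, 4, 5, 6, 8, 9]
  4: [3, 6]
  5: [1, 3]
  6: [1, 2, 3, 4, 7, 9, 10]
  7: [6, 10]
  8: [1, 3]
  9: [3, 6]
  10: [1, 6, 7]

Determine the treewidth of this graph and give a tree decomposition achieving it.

Every bag has size at most 3, so the width is 3 − 1 = 2 and tw(G) ≤ 2. On the other hand G contains the 3-clique {1, 3, 8}. A clique must lie in a single bag of any decomposition, so no decomposition can have width below 2. The upper and lower bounds meet at 2, so that is the treewidth.

Treewidth 2.
One such decomposition:
Bags: B1 = {1, 3, 6}  B2 = {3, 6, 9}  B3 = {3, 4, 6}  B4 = {1, 3, 5}  B5 = {1, 3, 8}  B6 = {1, 2, 6}  B7 = {1, 6, 10}  B8 = {6, 7, 10}
Tree: B1–B2, B2–B3, B1–B4, B4–B5, B1–B6, B6–B7, B7–B8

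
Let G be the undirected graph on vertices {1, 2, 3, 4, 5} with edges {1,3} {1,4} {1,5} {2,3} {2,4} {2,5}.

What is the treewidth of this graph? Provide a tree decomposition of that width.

Treewidth 2.
One optimal decomposition is:
Bags: B1 = {1, 2, 3}  B2 = {1, 2, 5}  B3 = {1, 2, 4}
Tree: B1–B2, B2–B3

Each bag holds 3 vertices, so the decomposition has width 2, which upper-bounds the treewidth. The edges 3–1–5–2–3 form a cycle, so G is not a tree and its treewidth is at least 2. Hence tw(G) = 2 exactly.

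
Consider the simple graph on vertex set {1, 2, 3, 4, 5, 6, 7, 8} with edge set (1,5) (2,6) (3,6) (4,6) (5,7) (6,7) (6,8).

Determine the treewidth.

1

A width-1 tree decomposition is:
Bags: B1 = {6, 7}  B2 = {5, 7}  B3 = {4, 6}  B4 = {3, 6}  B5 = {2, 6}  B6 = {1, 5}  B7 = {6, 8}
Tree: B1–B2, B1–B3, B1–B4, B3–B5, B2–B6, B5–B7
Each bag holds 2 vertices, so the decomposition has width 1, which upper-bounds the treewidth. Any graph with an edge has treewidth ≥ 1, and G has the edge 6–7. The upper and lower bounds meet at 1, so that is the treewidth.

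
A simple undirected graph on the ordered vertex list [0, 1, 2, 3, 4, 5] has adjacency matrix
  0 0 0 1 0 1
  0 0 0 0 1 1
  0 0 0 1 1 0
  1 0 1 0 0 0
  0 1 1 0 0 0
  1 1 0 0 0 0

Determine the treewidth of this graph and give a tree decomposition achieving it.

Treewidth 2.
One such decomposition:
Bags: B1 = {0, 3, 5}  B2 = {2, 3, 5}  B3 = {2, 4, 5}  B4 = {1, 4, 5}
Tree: B1–B2, B2–B3, B3–B4

Every bag has size at most 3, so the width is 3 − 1 = 2 and tw(G) ≤ 2. Since 5–0–3–2–4–1–5 is a cycle in G, G is not acyclic. Forests are exactly the graphs of treewidth ≤ 1, so tw(G) ≥ 2. Combining the bounds, tw(G) = 2.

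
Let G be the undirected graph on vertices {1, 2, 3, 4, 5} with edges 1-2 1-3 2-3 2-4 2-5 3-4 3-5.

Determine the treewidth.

A width-2 tree decomposition is:
Bags: B1 = {2, 3, 5}  B2 = {2, 3, 4}  B3 = {1, 2, 3}
Tree: B1–B2, B1–B3
Every bag has size at most 3, so the width is 3 − 1 = 2 and tw(G) ≤ 2. Conversely, {1, 2, 3} is a clique of size 3, and the vertices of any clique must share a bag in every tree decomposition; so some bag has ≥ 3 vertices and tw(G) ≥ 2. Hence tw(G) = 2 exactly.

2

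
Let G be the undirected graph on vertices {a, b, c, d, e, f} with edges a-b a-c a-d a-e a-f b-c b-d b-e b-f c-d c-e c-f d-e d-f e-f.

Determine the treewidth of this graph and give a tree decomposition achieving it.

Treewidth 5.
Bags: B1 = {a, b, c, d, e, f}
Tree: (single bag)

A single bag containing all 6 vertices is trivially a valid decomposition of width 5. Conversely, {a, b, c, d, e, f} is a clique of size 6, and the vertices of any clique must share a bag in every tree decomposition; so some bag has ≥ 6 vertices and tw(G) ≥ 5. Combining the bounds, tw(G) = 5.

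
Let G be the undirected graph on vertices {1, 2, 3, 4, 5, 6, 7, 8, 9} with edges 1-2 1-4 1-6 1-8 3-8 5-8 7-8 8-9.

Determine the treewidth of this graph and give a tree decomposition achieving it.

Treewidth 1.
One optimal decomposition is:
Bags: B1 = {1, 8}  B2 = {5, 8}  B3 = {3, 8}  B4 = {7, 8}  B5 = {1, 4}  B6 = {8, 9}  B7 = {1, 2}  B8 = {1, 6}
Tree: B1–B2, B1–B3, B3–B4, B1–B5, B4–B6, B1–B7, B7–B8

Each bag holds 2 vertices, so the decomposition has width 1, which upper-bounds the treewidth. Since G has at least one edge (e.g. 1–8), it is not an edgeless graph, so tw(G) ≥ 1. Hence tw(G) = 1 exactly.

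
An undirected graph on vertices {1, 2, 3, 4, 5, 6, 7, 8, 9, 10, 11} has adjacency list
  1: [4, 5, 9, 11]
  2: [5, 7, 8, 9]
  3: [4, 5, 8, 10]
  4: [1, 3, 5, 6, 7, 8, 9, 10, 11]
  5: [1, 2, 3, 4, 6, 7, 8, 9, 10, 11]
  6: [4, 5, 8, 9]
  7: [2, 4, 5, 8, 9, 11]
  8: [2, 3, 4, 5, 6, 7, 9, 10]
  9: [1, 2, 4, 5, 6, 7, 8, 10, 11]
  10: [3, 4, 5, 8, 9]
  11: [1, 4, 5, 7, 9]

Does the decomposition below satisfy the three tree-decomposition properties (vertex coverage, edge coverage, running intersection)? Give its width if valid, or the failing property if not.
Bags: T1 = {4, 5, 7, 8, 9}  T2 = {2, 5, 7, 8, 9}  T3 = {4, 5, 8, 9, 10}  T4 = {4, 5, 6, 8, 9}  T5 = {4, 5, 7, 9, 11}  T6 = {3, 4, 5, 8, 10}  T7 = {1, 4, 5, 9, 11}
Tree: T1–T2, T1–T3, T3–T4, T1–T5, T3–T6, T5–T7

Checking the three conditions: (i) the bags cover all of {1, 2, 3, 4, 5, 6, 7, 8, 9, 10, 11}; (ii) for each edge, some bag contains both endpoints; (iii) the bags containing any fixed vertex form a subtree. All hold, so the decomposition is valid with width 5 − 1 = 4.

Yes; width 4.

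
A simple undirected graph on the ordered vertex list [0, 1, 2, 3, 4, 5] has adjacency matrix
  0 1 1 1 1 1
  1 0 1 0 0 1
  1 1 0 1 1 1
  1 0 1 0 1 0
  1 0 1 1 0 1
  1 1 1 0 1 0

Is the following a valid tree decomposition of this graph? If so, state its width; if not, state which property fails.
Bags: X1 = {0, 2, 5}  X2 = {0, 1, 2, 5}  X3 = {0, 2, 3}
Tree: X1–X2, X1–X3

No — vertex 4 appears in no bag.

A tree decomposition must satisfy three properties: every vertex lies in some bag; for every edge, both endpoints lie together in some bag; and for every vertex, the bags containing it form a connected subtree. Here vertex 4 appears in no bag, so the decomposition is invalid.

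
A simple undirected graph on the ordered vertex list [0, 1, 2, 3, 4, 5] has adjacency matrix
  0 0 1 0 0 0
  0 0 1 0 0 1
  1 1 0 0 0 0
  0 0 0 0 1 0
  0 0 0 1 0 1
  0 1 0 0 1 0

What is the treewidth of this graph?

A width-1 tree decomposition is:
Bags: B1 = {0, 2}  B2 = {1, 2}  B3 = {1, 5}  B4 = {4, 5}  B5 = {3, 4}
Tree: B1–B2, B2–B3, B3–B4, B4–B5
Every bag has size at most 2, so the width is 2 − 1 = 1 and tw(G) ≤ 1. Any graph with an edge has treewidth ≥ 1, and G has the edge 0–2. The upper and lower bounds meet at 1, so that is the treewidth.

1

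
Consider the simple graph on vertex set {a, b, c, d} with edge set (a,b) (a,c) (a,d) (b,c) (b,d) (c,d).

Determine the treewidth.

3

A width-3 tree decomposition is:
Bags: B1 = {a, b, c, d}
Tree: (single bag)
With just one bag of size 4, the width is 4 − 1 = 3, so tw(G) ≤ 3. On the other hand G contains the 4-clique {a, b, c, d}. A clique must lie in a single bag of any decomposition, so no decomposition can have width below 3. The upper and lower bounds meet at 3, so that is the treewidth.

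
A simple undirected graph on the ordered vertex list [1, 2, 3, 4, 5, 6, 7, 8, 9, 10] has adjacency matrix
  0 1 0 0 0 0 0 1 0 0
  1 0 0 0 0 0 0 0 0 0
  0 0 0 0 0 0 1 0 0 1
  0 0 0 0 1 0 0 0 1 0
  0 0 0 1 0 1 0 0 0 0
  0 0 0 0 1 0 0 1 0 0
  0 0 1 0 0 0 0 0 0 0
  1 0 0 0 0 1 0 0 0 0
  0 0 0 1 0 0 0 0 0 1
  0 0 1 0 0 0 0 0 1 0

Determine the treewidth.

A width-1 tree decomposition is:
Bags: B1 = {3, 7}  B2 = {3, 10}  B3 = {9, 10}  B4 = {4, 9}  B5 = {4, 5}  B6 = {5, 6}  B7 = {6, 8}  B8 = {1, 8}  B9 = {1, 2}
Tree: B1–B2, B2–B3, B3–B4, B4–B5, B5–B6, B6–B7, B7–B8, B8–B9
Every bag has size at most 2, so the width is 2 − 1 = 1 and tw(G) ≤ 1. Since G has at least one edge (e.g. 7–3), it is not an edgeless graph, so tw(G) ≥ 1. Hence tw(G) = 1 exactly.

1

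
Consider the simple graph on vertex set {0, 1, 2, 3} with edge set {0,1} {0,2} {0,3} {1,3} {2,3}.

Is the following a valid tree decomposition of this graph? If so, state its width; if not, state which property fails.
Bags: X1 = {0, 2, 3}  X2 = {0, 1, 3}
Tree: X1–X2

Every vertex of G appears in some bag (union = {0, 1, 2, 3}); every edge is covered by a bag; and for each vertex v the set of bags containing v is connected in the bag tree. The decomposition is therefore valid. The largest bag has 3 vertices, so the width is 2.

Yes; width 2.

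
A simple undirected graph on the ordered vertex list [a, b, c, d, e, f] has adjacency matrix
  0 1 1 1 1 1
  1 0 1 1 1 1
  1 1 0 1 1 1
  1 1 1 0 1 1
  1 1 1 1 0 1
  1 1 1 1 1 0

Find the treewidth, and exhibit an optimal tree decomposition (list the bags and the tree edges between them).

A single bag containing all 6 vertices is trivially a valid decomposition of width 5. On the other hand G contains the 6-clique {a, b, c, d, e, f}. A clique must lie in a single bag of any decomposition, so no decomposition can have width below 5. The upper and lower bounds meet at 5, so that is the treewidth.

Treewidth 5.
One optimal decomposition is:
Bags: B1 = {a, b, c, d, e, f}
Tree: (single bag)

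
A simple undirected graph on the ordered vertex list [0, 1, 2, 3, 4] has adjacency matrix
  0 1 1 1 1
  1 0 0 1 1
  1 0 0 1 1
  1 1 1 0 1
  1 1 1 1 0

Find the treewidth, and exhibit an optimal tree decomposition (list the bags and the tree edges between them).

Every bag has size at most 4, so the width is 4 − 1 = 3 and tw(G) ≤ 3. For the lower bound, the 4 vertices {0, 1, 3, 4} are pairwise adjacent, and any tree decomposition puts a clique entirely inside one bag — forcing width ≥ 3. Combining the bounds, tw(G) = 3.

Treewidth 3.
One such decomposition:
Bags: B1 = {0, 1, 3, 4}  B2 = {0, 2, 3, 4}
Tree: B1–B2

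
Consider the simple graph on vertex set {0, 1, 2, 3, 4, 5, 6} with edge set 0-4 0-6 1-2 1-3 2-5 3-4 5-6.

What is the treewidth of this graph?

2

A width-2 tree decomposition is:
Bags: B1 = {2, 5, 6}  B2 = {0, 2, 6}  B3 = {0, 2, 4}  B4 = {2, 3, 4}  B5 = {1, 2, 3}
Tree: B1–B2, B2–B3, B3–B4, B4–B5
Every bag has size at most 3, so the width is 3 − 1 = 2 and tw(G) ≤ 2. For the lower bound, G contains the cycle 2–5–6–0–4–3–1–2, so G is not a forest; only forests have treewidth ≤ 1, hence tw(G) ≥ 2. Therefore the treewidth is 2.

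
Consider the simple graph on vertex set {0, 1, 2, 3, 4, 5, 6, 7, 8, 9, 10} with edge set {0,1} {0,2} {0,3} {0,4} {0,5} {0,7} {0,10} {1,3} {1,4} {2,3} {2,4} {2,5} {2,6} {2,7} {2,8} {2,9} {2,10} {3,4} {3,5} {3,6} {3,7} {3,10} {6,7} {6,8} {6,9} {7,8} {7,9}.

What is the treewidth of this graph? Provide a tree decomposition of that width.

Treewidth 3.
One such decomposition:
Bags: B1 = {0, 2, 3, 4}  B2 = {0, 2, 3, 7}  B3 = {0, 1, 3, 4}  B4 = {0, 2, 3, 5}  B5 = {2, 3, 6, 7}  B6 = {2, 6, 7, 9}  B7 = {2, 6, 7, 8}  B8 = {0, 2, 3, 10}
Tree: B1–B2, B1–B3, B1–B4, B2–B5, B5–B6, B5–B7, B4–B8

Each bag holds 4 vertices, so the decomposition has width 3, which upper-bounds the treewidth. Conversely, {0, 1, 3, 4} is a clique of size 4, and the vertices of any clique must share a bag in every tree decomposition; so some bag has ≥ 4 vertices and tw(G) ≥ 3. Hence tw(G) = 3 exactly.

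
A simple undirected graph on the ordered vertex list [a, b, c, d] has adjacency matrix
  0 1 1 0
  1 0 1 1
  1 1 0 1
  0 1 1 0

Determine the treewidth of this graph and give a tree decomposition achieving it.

Every bag has size at most 3, so the width is 3 − 1 = 2 and tw(G) ≤ 2. For the lower bound, the 3 vertices {b, c, d} are pairwise adjacent, and any tree decomposition puts a clique entirely inside one bag — forcing width ≥ 2. Hence tw(G) = 2 exactly.

Treewidth 2.
One optimal decomposition is:
Bags: B1 = {a, b, c}  B2 = {b, c, d}
Tree: B1–B2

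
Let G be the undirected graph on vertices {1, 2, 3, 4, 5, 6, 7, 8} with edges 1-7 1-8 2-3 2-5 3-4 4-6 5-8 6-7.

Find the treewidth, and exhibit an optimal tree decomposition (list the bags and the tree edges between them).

Treewidth 2.
One optimal decomposition is:
Bags: B1 = {1, 5, 8}  B2 = {1, 5, 7}  B3 = {5, 6, 7}  B4 = {4, 5, 6}  B5 = {3, 4, 5}  B6 = {2, 3, 5}
Tree: B1–B2, B2–B3, B3–B4, B4–B5, B5–B6

Each bag holds 3 vertices, so the decomposition has width 2, which upper-bounds the treewidth. Since 5–8–1–7–6–4–3–2–5 is a cycle in G, G is not acyclic. Forests are exactly the graphs of treewidth ≤ 1, so tw(G) ≥ 2. Therefore the treewidth is 2.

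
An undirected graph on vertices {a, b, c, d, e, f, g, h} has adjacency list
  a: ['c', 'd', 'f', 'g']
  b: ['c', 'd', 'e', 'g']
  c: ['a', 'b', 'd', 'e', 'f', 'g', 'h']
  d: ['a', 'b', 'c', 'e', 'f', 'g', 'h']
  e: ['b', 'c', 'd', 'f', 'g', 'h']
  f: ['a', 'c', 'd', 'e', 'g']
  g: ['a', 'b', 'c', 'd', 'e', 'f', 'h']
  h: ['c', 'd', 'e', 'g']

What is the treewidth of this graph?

A width-4 tree decomposition is:
Bags: B1 = {c, d, e, g, h}  B2 = {c, d, e, f, g}  B3 = {b, c, d, e, g}  B4 = {a, c, d, f, g}
Tree: B1–B2, B1–B3, B2–B4
Each bag holds 5 vertices, so the decomposition has width 4, which upper-bounds the treewidth. On the other hand G contains the 5-clique {c, d, e, g, h}. A clique must lie in a single bag of any decomposition, so no decomposition can have width below 4. The upper and lower bounds meet at 4, so that is the treewidth.

4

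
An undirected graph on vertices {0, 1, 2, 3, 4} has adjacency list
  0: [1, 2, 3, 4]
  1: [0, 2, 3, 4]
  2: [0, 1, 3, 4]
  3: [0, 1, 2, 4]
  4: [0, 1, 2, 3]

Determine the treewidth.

A width-4 tree decomposition is:
Bags: B1 = {0, 1, 2, 3, 4}
Tree: (single bag)
A single bag containing all 5 vertices is trivially a valid decomposition of width 4. On the other hand G contains the 5-clique {0, 1, 2, 3, 4}. A clique must lie in a single bag of any decomposition, so no decomposition can have width below 4. Combining the bounds, tw(G) = 4.

4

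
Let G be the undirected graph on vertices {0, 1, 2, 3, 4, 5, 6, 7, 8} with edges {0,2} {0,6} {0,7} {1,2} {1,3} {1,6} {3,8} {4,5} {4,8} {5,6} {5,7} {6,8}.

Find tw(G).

A width-3 tree decomposition is:
Bags: B1 = {0, 1, 2, 3}  B2 = {0, 1, 3, 6}  B3 = {0, 3, 6, 8}  B4 = {0, 6, 7, 8}  B5 = {5, 6, 7, 8}  B6 = {4, 5, 7, 8}
Tree: B1–B2, B2–B3, B3–B4, B4–B5, B5–B6
Every bag has size at most 4, so the width is 4 − 1 = 3 and tw(G) ≤ 3. For the lower bound: the 4 vertex sets {1,2,3}, {0}, {6}, {4,5,7,8} are disjoint, each induces a connected subgraph, and every pair is joined by at least one edge of G. Contracting each set to a single vertex therefore yields K_{4} as a minor, and since treewidth is minor-monotone, tw(G) ≥ tw(K_{4}) = 3. Hence tw(G) = 3 exactly.

3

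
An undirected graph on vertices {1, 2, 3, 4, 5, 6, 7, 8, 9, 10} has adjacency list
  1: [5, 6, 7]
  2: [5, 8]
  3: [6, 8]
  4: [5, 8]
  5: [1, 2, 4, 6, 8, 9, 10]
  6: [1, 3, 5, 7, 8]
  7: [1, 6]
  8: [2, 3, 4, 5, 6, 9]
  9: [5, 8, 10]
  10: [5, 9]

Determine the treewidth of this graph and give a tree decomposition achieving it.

Treewidth 2.
One such decomposition:
Bags: B1 = {2, 5, 8}  B2 = {4, 5, 8}  B3 = {5, 6, 8}  B4 = {5, 8, 9}  B5 = {1, 5, 6}  B6 = {1, 6, 7}  B7 = {5, 9, 10}  B8 = {3, 6, 8}
Tree: B1–B2, B1–B3, B2–B4, B3–B5, B5–B6, B4–B7, B3–B8

Each bag holds 3 vertices, so the decomposition has width 2, which upper-bounds the treewidth. On the other hand G contains the 3-clique {3, 6, 8}. A clique must lie in a single bag of any decomposition, so no decomposition can have width below 2. Hence tw(G) = 2 exactly.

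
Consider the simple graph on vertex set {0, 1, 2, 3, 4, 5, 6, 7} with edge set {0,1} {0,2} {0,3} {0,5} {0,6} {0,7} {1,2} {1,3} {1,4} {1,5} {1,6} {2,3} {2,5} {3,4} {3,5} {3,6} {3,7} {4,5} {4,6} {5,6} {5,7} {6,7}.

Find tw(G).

4

A width-4 tree decomposition is:
Bags: B1 = {0, 3, 5, 6, 7}  B2 = {0, 1, 3, 5, 6}  B3 = {0, 1, 2, 3, 5}  B4 = {1, 3, 4, 5, 6}
Tree: B1–B2, B2–B3, B2–B4
The largest bag has 5 vertices, giving width 4; this decomposition certifies tw(G) ≤ 4. For the lower bound, the 5 vertices {0, 1, 2, 3, 5} are pairwise adjacent, and any tree decomposition puts a clique entirely inside one bag — forcing width ≥ 4. Combining the bounds, tw(G) = 4.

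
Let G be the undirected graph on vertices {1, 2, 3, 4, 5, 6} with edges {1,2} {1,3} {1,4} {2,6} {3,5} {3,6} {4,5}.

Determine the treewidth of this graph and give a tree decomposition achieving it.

The largest bag has 3 vertices, giving width 2; this decomposition certifies tw(G) ≤ 2. For the lower bound, G contains the cycle 5–4–1–3–5, so G is not a forest; only forests have treewidth ≤ 1, hence tw(G) ≥ 2. Hence tw(G) = 2 exactly.

Treewidth 2.
Bags: B1 = {3, 4, 5}  B2 = {1, 3, 4}  B3 = {1, 3, 6}  B4 = {1, 2, 6}
Tree: B1–B2, B2–B3, B3–B4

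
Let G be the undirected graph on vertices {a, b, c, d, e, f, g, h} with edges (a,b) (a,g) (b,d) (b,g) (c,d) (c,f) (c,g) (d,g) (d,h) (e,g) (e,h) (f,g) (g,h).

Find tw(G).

2

A width-2 tree decomposition is:
Bags: B1 = {c, d, g}  B2 = {c, f, g}  B3 = {b, d, g}  B4 = {d, g, h}  B5 = {a, b, g}  B6 = {e, g, h}
Tree: B1–B2, B1–B3, B1–B4, B3–B5, B4–B6
Every bag has size at most 3, so the width is 3 − 1 = 2 and tw(G) ≤ 2. Conversely, {d, g, h} is a clique of size 3, and the vertices of any clique must share a bag in every tree decomposition; so some bag has ≥ 3 vertices and tw(G) ≥ 2. Therefore the treewidth is 2.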